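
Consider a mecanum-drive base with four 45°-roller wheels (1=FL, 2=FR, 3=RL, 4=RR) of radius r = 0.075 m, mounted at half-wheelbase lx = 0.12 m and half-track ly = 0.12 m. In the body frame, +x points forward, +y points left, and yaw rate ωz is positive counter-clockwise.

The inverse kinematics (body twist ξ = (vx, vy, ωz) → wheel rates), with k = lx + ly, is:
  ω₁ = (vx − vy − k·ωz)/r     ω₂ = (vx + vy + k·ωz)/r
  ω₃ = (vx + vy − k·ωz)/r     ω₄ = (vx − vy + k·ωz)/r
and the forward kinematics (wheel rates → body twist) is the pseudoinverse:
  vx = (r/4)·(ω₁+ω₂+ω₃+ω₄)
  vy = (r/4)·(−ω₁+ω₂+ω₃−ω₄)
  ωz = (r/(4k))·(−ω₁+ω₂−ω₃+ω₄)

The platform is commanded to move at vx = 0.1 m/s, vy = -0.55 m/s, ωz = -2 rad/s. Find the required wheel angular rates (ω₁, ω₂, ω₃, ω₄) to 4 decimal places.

k = lx + ly = 0.12 + 0.12 = 0.2400;  k·ωz = 0.2400·-2 = -0.4800
ω₁ (FL) = (vx − vy − k·ωz)/r = 1.1300/0.075 = 15.0667
ω₂ (FR) = (vx + vy + k·ωz)/r = -0.9300/0.075 = -12.4000
ω₃ (RL) = (vx + vy − k·ωz)/r = 0.0300/0.075 = 0.4000
ω₄ (RR) = (vx − vy + k·ωz)/r = 0.1700/0.075 = 2.2667

(15.0667, -12.4000, 0.4000, 2.2667)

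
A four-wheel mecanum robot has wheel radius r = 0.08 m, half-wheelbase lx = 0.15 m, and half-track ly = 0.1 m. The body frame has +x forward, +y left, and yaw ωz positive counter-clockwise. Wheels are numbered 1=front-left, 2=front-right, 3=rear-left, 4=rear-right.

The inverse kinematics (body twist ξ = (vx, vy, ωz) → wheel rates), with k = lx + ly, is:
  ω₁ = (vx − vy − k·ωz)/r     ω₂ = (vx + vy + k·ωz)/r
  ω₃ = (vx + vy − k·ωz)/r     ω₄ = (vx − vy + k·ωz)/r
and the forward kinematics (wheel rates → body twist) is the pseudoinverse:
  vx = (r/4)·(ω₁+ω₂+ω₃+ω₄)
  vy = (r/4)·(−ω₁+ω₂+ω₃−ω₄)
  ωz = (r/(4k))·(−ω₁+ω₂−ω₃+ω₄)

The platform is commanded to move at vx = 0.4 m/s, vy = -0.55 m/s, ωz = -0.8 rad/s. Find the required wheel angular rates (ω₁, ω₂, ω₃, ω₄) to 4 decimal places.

k = lx + ly = 0.15 + 0.1 = 0.2500;  k·ωz = 0.2500·-0.8 = -0.2000
ω₁ (FL) = (vx − vy − k·ωz)/r = 1.1500/0.08 = 14.3750
ω₂ (FR) = (vx + vy + k·ωz)/r = -0.3500/0.08 = -4.3750
ω₃ (RL) = (vx + vy − k·ωz)/r = 0.0500/0.08 = 0.6250
ω₄ (RR) = (vx − vy + k·ωz)/r = 0.7500/0.08 = 9.3750

(14.3750, -4.3750, 0.6250, 9.3750)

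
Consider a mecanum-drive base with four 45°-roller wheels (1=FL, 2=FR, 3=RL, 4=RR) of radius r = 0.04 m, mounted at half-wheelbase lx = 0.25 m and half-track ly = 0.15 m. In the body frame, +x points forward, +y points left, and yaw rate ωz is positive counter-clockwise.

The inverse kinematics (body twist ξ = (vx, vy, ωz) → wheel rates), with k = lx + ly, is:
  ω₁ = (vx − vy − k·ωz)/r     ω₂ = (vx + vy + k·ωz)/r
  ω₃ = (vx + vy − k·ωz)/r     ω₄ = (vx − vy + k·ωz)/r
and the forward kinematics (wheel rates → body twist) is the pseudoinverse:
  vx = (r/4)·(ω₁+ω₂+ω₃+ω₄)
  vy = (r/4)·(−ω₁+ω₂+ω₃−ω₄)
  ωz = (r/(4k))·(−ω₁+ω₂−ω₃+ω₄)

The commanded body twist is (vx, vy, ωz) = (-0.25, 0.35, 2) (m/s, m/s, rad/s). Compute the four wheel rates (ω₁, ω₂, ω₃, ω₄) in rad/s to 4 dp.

k = lx + ly = 0.25 + 0.15 = 0.4000;  k·ωz = 0.4000·2 = 0.8000
ω₁ (FL) = (vx − vy − k·ωz)/r = -1.4000/0.04 = -35.0000
ω₂ (FR) = (vx + vy + k·ωz)/r = 0.9000/0.04 = 22.5000
ω₃ (RL) = (vx + vy − k·ωz)/r = -0.7000/0.04 = -17.5000
ω₄ (RR) = (vx − vy + k·ωz)/r = 0.2000/0.04 = 5.0000

(-35.0000, 22.5000, -17.5000, 5.0000)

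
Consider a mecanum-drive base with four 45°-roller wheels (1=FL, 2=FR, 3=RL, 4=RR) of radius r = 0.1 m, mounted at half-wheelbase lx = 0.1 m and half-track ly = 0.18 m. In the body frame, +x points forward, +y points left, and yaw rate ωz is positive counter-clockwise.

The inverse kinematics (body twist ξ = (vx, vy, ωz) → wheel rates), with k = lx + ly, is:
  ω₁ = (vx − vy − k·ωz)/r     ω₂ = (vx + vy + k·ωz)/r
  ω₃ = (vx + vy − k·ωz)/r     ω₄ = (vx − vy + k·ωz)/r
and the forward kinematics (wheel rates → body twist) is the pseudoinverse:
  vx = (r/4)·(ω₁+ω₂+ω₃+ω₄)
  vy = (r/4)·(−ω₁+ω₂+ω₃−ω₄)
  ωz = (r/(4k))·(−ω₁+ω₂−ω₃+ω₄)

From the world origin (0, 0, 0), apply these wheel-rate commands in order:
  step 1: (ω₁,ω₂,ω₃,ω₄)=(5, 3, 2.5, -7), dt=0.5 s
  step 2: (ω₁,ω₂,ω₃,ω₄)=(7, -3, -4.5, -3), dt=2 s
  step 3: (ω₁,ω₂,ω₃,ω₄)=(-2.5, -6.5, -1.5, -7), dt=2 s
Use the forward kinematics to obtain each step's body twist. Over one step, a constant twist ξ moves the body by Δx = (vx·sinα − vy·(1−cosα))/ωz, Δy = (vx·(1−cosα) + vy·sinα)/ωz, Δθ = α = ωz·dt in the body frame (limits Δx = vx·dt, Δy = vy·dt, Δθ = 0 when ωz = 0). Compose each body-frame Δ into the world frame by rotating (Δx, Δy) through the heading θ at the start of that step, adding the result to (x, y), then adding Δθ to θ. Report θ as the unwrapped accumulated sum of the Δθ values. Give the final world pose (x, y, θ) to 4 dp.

step 1: ξ=(vx,vy,ωz)=(0.0875, 0.1875, -1.0268), dt=0.5 → body Δ=(0.0654, 0.0787, -0.5134) → world pose (0.0654, 0.0787, -0.5134)
step 2: ξ=(vx,vy,ωz)=(-0.0875, -0.2875, -0.7589), dt=2.0 → body Δ=(-0.4739, -0.2691, -1.5179) → world pose (-0.4796, 0.0770, -2.0312)
step 3: ξ=(vx,vy,ωz)=(-0.4375, 0.0375, -0.8482), dt=2.0 → body Δ=(-0.4620, 0.6243, -1.6964) → world pose (0.2850, 0.2135, -3.7277)

(0.2850, 0.2135, -3.7277)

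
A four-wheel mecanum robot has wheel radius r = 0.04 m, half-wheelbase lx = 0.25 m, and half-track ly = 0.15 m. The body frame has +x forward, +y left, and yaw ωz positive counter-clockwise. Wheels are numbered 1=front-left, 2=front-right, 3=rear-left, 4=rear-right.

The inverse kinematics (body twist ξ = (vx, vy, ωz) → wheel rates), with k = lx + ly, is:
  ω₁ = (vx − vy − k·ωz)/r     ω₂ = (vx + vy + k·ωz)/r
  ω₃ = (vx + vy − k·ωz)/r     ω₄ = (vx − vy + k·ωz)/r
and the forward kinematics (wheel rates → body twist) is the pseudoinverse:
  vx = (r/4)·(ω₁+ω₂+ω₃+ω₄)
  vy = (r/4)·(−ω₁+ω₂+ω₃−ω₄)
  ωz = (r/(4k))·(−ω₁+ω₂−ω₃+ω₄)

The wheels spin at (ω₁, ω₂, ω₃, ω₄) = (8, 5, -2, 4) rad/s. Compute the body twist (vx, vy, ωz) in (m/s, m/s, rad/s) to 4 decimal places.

(0.1500, -0.0900, 0.0750)

k = lx + ly = 0.25 + 0.15 = 0.4000
ω₁+ω₂+ω₃+ω₄ = 15.0000  →  vx = (0.04/4)·15.0000 = 0.1500
−ω₁+ω₂+ω₃−ω₄ = -9.0000  →  vy = (0.04/4)·-9.0000 = -0.0900
−ω₁+ω₂−ω₃+ω₄ = 3.0000  →  ωz = (0.04/1.6000)·3.0000 = 0.0750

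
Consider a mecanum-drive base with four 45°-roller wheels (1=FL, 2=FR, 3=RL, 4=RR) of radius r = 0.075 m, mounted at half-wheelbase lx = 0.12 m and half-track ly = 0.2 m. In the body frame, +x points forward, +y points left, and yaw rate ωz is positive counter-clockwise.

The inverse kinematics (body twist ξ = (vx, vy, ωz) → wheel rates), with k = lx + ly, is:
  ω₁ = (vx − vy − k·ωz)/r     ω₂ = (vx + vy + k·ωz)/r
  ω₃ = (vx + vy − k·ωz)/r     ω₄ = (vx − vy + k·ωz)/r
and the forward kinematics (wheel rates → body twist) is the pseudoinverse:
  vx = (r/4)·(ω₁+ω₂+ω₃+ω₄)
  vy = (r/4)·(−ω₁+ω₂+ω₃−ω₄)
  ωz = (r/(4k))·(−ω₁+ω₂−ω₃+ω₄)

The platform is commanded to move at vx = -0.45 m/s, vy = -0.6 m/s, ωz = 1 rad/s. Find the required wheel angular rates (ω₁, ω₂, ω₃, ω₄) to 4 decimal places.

k = lx + ly = 0.12 + 0.2 = 0.3200;  k·ωz = 0.3200·1 = 0.3200
ω₁ (FL) = (vx − vy − k·ωz)/r = -0.1700/0.075 = -2.2667
ω₂ (FR) = (vx + vy + k·ωz)/r = -0.7300/0.075 = -9.7333
ω₃ (RL) = (vx + vy − k·ωz)/r = -1.3700/0.075 = -18.2667
ω₄ (RR) = (vx − vy + k·ωz)/r = 0.4700/0.075 = 6.2667

(-2.2667, -9.7333, -18.2667, 6.2667)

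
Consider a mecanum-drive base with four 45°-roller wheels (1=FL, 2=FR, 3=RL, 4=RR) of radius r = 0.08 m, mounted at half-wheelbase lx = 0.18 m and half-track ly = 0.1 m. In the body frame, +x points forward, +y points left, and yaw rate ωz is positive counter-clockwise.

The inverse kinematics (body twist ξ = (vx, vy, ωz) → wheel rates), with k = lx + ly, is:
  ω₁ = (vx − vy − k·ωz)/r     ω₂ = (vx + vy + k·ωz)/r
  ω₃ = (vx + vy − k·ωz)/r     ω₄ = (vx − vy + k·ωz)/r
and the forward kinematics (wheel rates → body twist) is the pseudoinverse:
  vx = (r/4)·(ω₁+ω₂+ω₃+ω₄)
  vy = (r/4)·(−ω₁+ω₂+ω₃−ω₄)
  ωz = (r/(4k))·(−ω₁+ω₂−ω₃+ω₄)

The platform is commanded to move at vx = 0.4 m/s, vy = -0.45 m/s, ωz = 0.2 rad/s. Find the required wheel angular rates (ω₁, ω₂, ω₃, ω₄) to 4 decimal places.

k = lx + ly = 0.18 + 0.1 = 0.2800;  k·ωz = 0.2800·0.2 = 0.0560
ω₁ (FL) = (vx − vy − k·ωz)/r = 0.7940/0.08 = 9.9250
ω₂ (FR) = (vx + vy + k·ωz)/r = 0.0060/0.08 = 0.0750
ω₃ (RL) = (vx + vy − k·ωz)/r = -0.1060/0.08 = -1.3250
ω₄ (RR) = (vx − vy + k·ωz)/r = 0.9060/0.08 = 11.3250

(9.9250, 0.0750, -1.3250, 11.3250)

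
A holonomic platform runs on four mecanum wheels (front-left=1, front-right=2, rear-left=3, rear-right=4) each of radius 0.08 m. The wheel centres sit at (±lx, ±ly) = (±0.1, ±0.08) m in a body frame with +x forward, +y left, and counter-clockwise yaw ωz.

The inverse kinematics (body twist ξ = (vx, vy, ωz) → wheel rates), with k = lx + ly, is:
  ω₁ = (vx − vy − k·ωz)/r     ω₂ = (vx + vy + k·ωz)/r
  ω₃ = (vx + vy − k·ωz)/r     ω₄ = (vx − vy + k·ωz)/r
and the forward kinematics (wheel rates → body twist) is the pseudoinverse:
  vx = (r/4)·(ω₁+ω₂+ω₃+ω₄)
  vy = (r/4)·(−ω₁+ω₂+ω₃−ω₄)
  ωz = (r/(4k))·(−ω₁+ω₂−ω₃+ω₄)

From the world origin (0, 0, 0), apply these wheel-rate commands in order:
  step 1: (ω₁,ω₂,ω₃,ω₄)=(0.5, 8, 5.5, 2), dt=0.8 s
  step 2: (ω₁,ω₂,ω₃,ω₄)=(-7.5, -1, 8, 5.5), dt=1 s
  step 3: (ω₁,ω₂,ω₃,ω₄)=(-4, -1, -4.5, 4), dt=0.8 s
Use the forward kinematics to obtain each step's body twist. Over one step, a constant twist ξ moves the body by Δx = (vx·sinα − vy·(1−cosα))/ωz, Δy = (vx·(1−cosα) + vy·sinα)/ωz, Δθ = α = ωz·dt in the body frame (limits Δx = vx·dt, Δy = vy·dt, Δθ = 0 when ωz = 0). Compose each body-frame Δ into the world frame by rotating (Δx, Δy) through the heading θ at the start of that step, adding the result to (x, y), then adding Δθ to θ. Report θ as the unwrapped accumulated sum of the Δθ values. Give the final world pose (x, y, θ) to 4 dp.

(0.2650, 0.3180, 1.8222)

step 1: ξ=(vx,vy,ωz)=(0.3200, 0.2200, 0.4444), dt=0.8 → body Δ=(0.2197, 0.2173, 0.3556) → world pose (0.2197, 0.2173, 0.3556)
step 2: ξ=(vx,vy,ωz)=(0.1000, 0.1800, 0.4444), dt=1.0 → body Δ=(0.0574, 0.1960, 0.4444) → world pose (0.2053, 0.4211, 0.8000)
step 3: ξ=(vx,vy,ωz)=(-0.1100, -0.1100, 1.2778), dt=0.8 → body Δ=(-0.0323, -0.1147, 1.0222) → world pose (0.2650, 0.3180, 1.8222)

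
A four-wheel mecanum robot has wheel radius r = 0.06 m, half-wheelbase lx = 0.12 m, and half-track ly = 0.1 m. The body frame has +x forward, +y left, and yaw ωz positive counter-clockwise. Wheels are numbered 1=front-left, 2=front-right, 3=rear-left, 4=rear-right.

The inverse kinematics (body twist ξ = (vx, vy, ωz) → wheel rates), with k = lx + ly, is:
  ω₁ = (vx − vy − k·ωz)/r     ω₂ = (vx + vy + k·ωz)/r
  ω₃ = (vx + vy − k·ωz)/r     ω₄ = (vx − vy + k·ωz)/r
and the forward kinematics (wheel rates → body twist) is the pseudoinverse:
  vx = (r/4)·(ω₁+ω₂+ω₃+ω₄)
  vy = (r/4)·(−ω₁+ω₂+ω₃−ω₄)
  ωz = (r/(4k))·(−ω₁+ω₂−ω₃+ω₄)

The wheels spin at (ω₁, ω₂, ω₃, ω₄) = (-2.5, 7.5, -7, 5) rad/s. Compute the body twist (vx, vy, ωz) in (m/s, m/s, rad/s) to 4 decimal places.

(0.0450, -0.0300, 1.5000)

k = lx + ly = 0.12 + 0.1 = 0.2200
ω₁+ω₂+ω₃+ω₄ = 3.0000  →  vx = (0.06/4)·3.0000 = 0.0450
−ω₁+ω₂+ω₃−ω₄ = -2.0000  →  vy = (0.06/4)·-2.0000 = -0.0300
−ω₁+ω₂−ω₃+ω₄ = 22.0000  →  ωz = (0.06/0.8800)·22.0000 = 1.5000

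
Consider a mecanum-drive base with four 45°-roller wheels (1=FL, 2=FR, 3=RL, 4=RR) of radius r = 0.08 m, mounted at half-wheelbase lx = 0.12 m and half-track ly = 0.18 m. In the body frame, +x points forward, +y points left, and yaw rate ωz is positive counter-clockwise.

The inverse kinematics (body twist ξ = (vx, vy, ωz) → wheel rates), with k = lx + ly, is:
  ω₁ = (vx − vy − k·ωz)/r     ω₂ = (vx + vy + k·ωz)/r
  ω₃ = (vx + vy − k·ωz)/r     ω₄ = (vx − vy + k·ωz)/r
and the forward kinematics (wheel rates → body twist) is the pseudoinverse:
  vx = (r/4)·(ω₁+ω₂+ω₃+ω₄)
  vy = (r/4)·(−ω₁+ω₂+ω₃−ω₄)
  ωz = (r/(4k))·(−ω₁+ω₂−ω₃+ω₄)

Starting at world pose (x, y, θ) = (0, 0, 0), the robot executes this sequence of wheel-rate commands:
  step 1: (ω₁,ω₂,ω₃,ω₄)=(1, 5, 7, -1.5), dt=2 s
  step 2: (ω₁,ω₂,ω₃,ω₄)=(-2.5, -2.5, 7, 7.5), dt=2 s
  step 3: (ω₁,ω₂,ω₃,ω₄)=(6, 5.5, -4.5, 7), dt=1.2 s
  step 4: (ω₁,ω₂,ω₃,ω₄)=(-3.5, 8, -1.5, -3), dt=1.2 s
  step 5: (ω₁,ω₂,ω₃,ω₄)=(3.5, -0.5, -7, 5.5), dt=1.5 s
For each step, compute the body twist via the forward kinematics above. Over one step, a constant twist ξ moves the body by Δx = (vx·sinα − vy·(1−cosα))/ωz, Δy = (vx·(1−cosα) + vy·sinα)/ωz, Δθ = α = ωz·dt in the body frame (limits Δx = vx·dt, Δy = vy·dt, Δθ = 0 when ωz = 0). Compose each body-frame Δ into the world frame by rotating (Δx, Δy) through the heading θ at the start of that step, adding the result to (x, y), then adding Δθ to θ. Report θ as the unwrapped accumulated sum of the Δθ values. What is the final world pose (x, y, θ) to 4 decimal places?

step 1: ξ=(vx,vy,ωz)=(0.2300, 0.2500, -0.3000), dt=2.0 → body Δ=(0.5784, 0.3366, -0.6000) → world pose (0.5784, 0.3366, -0.6000)
step 2: ξ=(vx,vy,ωz)=(0.1900, -0.0100, 0.0333), dt=2.0 → body Δ=(0.3804, -0.0073, 0.0667) → world pose (0.8883, 0.1158, -0.5333)
step 3: ξ=(vx,vy,ωz)=(0.2800, -0.2400, 0.7333), dt=1.2 → body Δ=(0.4130, -0.1137, 0.8800) → world pose (1.1861, -0.1921, 0.3467)
step 4: ξ=(vx,vy,ωz)=(0.0000, 0.2600, 0.6667), dt=1.2 → body Δ=(-0.1183, 0.2798, 0.8000) → world pose (0.9798, 0.0308, 1.1467)
step 5: ξ=(vx,vy,ωz)=(0.0300, -0.3300, 0.5667), dt=1.5 → body Δ=(0.2378, -0.4195, 0.8500) → world pose (1.4600, 0.0749, 1.9967)

(1.4600, 0.0749, 1.9967)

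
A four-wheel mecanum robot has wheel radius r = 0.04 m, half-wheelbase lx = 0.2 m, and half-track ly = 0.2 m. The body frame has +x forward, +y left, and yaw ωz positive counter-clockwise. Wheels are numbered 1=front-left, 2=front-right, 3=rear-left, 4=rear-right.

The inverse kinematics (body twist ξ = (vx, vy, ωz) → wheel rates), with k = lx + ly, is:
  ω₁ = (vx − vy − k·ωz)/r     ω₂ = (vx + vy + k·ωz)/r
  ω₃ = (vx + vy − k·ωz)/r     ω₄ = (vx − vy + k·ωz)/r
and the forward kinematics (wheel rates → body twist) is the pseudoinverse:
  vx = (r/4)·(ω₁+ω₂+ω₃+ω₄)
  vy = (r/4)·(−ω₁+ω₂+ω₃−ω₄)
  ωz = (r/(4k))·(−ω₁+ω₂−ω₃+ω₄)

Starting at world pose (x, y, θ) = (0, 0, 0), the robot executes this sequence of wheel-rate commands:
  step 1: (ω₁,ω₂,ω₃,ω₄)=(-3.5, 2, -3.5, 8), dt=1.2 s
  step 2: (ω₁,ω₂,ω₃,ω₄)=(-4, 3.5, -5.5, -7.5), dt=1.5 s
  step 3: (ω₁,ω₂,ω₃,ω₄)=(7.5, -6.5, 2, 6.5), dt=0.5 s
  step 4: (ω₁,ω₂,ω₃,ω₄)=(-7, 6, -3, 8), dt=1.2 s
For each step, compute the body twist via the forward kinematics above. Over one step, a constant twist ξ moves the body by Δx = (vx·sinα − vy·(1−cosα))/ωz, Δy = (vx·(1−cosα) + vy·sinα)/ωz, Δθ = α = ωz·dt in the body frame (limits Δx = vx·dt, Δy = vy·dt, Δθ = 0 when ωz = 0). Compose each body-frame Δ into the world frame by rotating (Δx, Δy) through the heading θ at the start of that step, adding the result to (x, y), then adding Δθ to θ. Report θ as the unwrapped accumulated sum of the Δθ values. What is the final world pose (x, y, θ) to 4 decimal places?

step 1: ξ=(vx,vy,ωz)=(0.0300, -0.0600, 0.4250), dt=1.2 → body Δ=(0.0524, -0.0599, 0.5100) → world pose (0.0524, -0.0599, 0.5100)
step 2: ξ=(vx,vy,ωz)=(-0.1350, 0.0950, 0.1375), dt=1.5 → body Δ=(-0.2157, 0.1207, 0.2063) → world pose (-0.1947, -0.0599, 0.7163)
step 3: ξ=(vx,vy,ωz)=(0.0950, -0.1850, -0.2375), dt=0.5 → body Δ=(0.0419, -0.0951, -0.1187) → world pose (-0.1007, -0.1041, 0.5975)
step 4: ξ=(vx,vy,ωz)=(0.0400, 0.0200, 0.6000), dt=1.2 → body Δ=(0.0357, 0.0385, 0.7200) → world pose (-0.0929, -0.0522, 1.3175)

(-0.0929, -0.0522, 1.3175)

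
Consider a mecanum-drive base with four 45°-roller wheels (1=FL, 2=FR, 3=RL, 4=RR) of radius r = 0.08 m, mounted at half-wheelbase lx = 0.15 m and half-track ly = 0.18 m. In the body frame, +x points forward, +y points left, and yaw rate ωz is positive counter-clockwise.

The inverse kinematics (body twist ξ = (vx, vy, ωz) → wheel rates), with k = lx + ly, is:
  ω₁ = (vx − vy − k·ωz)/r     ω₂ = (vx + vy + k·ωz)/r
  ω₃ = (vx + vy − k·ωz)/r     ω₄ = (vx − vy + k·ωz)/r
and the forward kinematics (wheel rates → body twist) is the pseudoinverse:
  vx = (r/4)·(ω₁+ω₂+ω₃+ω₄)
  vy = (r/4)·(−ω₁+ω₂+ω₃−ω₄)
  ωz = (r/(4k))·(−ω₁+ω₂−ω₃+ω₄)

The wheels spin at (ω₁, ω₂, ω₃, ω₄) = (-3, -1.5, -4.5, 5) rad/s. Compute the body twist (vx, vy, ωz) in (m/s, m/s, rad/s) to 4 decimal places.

k = lx + ly = 0.15 + 0.18 = 0.3300
ω₁+ω₂+ω₃+ω₄ = -4.0000  →  vx = (0.08/4)·-4.0000 = -0.0800
−ω₁+ω₂+ω₃−ω₄ = -8.0000  →  vy = (0.08/4)·-8.0000 = -0.1600
−ω₁+ω₂−ω₃+ω₄ = 11.0000  →  ωz = (0.08/1.3200)·11.0000 = 0.6667

(-0.0800, -0.1600, 0.6667)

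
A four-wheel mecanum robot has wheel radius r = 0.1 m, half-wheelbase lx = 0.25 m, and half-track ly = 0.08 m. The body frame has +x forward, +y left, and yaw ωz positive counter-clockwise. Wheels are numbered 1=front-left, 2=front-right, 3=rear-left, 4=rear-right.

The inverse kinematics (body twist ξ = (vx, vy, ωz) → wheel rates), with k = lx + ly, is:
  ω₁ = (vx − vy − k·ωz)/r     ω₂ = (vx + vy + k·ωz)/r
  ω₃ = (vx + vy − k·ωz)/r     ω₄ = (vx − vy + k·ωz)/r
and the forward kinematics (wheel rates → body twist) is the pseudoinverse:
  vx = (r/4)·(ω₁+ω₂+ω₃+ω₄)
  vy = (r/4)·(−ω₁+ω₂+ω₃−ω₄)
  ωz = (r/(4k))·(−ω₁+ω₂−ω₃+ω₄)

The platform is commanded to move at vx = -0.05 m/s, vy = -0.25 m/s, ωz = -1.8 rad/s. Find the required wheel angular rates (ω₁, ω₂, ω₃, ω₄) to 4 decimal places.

(7.9400, -8.9400, 2.9400, -3.9400)

k = lx + ly = 0.25 + 0.08 = 0.3300;  k·ωz = 0.3300·-1.8 = -0.5940
ω₁ (FL) = (vx − vy − k·ωz)/r = 0.7940/0.1 = 7.9400
ω₂ (FR) = (vx + vy + k·ωz)/r = -0.8940/0.1 = -8.9400
ω₃ (RL) = (vx + vy − k·ωz)/r = 0.2940/0.1 = 2.9400
ω₄ (RR) = (vx − vy + k·ωz)/r = -0.3940/0.1 = -3.9400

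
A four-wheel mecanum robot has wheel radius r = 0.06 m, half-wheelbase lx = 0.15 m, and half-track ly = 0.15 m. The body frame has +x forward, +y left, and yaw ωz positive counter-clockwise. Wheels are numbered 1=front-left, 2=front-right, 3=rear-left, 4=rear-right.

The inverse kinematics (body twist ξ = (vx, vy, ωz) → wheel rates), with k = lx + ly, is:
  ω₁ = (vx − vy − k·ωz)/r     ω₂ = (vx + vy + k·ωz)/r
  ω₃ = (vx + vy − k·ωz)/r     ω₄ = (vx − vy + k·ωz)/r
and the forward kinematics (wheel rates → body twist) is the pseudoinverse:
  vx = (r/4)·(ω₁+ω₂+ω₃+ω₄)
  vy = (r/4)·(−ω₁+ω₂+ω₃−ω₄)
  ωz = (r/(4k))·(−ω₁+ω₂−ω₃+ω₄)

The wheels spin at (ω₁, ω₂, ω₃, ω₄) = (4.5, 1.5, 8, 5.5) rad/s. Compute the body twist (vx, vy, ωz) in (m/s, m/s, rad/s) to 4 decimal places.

(0.2925, -0.0075, -0.2750)

k = lx + ly = 0.15 + 0.15 = 0.3000
ω₁+ω₂+ω₃+ω₄ = 19.5000  →  vx = (0.06/4)·19.5000 = 0.2925
−ω₁+ω₂+ω₃−ω₄ = -0.5000  →  vy = (0.06/4)·-0.5000 = -0.0075
−ω₁+ω₂−ω₃+ω₄ = -5.5000  →  ωz = (0.06/1.2000)·-5.5000 = -0.2750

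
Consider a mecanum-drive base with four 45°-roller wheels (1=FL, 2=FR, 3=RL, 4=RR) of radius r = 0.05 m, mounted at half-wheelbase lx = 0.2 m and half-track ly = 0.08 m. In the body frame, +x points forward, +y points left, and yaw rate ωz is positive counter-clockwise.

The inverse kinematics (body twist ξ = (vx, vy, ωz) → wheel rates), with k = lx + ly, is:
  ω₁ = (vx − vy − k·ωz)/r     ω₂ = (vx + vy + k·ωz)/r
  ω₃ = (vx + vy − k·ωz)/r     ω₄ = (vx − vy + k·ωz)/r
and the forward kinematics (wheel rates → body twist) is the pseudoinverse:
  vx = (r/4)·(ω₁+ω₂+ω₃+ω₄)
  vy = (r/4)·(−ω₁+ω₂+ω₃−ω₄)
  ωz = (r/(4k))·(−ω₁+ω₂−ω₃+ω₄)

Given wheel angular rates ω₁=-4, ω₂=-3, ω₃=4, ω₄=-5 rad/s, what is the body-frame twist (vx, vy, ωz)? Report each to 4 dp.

(-0.1000, 0.1250, -0.3571)

k = lx + ly = 0.2 + 0.08 = 0.2800
ω₁+ω₂+ω₃+ω₄ = -8.0000  →  vx = (0.05/4)·-8.0000 = -0.1000
−ω₁+ω₂+ω₃−ω₄ = 10.0000  →  vy = (0.05/4)·10.0000 = 0.1250
−ω₁+ω₂−ω₃+ω₄ = -8.0000  →  ωz = (0.05/1.1200)·-8.0000 = -0.3571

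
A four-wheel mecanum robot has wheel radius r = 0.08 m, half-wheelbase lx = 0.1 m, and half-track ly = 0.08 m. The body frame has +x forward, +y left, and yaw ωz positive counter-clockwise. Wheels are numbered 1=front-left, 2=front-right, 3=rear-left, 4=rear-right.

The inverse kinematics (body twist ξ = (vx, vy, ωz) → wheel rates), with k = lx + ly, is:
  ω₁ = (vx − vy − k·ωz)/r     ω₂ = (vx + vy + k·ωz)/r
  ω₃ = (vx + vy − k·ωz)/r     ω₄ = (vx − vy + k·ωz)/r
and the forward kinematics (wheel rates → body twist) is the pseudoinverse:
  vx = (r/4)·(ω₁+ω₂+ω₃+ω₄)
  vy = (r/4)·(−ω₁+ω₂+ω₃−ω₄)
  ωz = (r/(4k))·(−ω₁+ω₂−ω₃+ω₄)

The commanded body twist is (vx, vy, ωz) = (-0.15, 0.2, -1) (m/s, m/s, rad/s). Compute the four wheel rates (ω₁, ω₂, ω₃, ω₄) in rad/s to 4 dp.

(-2.1250, -1.6250, 2.8750, -6.6250)

k = lx + ly = 0.1 + 0.08 = 0.1800;  k·ωz = 0.1800·-1 = -0.1800
ω₁ (FL) = (vx − vy − k·ωz)/r = -0.1700/0.08 = -2.1250
ω₂ (FR) = (vx + vy + k·ωz)/r = -0.1300/0.08 = -1.6250
ω₃ (RL) = (vx + vy − k·ωz)/r = 0.2300/0.08 = 2.8750
ω₄ (RR) = (vx − vy + k·ωz)/r = -0.5300/0.08 = -6.6250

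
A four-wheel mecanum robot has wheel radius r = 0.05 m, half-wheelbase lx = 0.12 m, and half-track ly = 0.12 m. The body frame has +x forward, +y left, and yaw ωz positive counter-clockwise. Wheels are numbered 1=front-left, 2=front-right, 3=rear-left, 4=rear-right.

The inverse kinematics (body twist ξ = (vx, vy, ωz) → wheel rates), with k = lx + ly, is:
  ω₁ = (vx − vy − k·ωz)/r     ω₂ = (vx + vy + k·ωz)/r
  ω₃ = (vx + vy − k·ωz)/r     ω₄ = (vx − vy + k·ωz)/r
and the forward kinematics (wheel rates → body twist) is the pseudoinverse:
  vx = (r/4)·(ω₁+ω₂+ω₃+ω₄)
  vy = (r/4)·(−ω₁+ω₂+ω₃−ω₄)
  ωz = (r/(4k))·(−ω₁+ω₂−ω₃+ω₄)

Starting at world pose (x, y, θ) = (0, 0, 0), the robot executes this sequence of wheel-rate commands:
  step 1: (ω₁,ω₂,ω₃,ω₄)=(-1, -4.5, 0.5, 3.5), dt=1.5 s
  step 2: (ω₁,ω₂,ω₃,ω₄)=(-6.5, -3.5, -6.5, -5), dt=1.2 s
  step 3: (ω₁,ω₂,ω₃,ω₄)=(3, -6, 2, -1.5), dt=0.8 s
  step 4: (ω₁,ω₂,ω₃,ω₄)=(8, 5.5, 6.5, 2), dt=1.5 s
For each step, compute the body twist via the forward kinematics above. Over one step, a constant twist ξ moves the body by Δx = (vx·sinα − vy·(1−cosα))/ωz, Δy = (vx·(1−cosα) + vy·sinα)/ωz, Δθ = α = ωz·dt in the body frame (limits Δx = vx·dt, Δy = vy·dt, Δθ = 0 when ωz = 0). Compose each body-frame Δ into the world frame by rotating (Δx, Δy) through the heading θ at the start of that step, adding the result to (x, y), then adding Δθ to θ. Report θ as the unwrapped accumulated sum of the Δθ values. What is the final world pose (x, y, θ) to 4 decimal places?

(-0.0120, -0.3676, -0.8255)

step 1: ξ=(vx,vy,ωz)=(-0.0187, -0.0813, -0.0260), dt=1.5 → body Δ=(-0.0305, -0.1213, -0.0391) → world pose (-0.0305, -0.1213, -0.0391)
step 2: ξ=(vx,vy,ωz)=(-0.2687, 0.0187, 0.2344), dt=1.2 → body Δ=(-0.3214, -0.0228, 0.2812) → world pose (-0.3526, -0.1316, 0.2422)
step 3: ξ=(vx,vy,ωz)=(-0.0313, -0.0688, -0.6510), dt=0.8 → body Δ=(-0.0379, -0.0462, -0.5208) → world pose (-0.3783, -0.1855, -0.2786)
step 4: ξ=(vx,vy,ωz)=(0.2750, 0.0250, -0.3646), dt=1.5 → body Δ=(0.4022, -0.0744, -0.5469) → world pose (-0.0120, -0.3676, -0.8255)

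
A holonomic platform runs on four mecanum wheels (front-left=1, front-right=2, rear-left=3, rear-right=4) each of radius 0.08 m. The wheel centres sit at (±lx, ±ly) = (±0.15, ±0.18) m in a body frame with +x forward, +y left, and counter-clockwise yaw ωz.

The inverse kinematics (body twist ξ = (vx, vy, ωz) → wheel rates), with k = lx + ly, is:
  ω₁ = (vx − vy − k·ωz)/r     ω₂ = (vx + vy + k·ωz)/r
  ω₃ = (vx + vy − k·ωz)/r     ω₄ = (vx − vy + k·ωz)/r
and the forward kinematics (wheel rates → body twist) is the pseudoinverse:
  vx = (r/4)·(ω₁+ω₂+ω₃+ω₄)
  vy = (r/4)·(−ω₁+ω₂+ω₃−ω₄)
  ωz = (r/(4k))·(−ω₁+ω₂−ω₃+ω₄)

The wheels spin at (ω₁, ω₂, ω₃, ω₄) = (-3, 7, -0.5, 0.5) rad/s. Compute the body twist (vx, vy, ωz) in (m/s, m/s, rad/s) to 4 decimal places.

(0.0800, 0.1800, 0.6667)

k = lx + ly = 0.15 + 0.18 = 0.3300
ω₁+ω₂+ω₃+ω₄ = 4.0000  →  vx = (0.08/4)·4.0000 = 0.0800
−ω₁+ω₂+ω₃−ω₄ = 9.0000  →  vy = (0.08/4)·9.0000 = 0.1800
−ω₁+ω₂−ω₃+ω₄ = 11.0000  →  ωz = (0.08/1.3200)·11.0000 = 0.6667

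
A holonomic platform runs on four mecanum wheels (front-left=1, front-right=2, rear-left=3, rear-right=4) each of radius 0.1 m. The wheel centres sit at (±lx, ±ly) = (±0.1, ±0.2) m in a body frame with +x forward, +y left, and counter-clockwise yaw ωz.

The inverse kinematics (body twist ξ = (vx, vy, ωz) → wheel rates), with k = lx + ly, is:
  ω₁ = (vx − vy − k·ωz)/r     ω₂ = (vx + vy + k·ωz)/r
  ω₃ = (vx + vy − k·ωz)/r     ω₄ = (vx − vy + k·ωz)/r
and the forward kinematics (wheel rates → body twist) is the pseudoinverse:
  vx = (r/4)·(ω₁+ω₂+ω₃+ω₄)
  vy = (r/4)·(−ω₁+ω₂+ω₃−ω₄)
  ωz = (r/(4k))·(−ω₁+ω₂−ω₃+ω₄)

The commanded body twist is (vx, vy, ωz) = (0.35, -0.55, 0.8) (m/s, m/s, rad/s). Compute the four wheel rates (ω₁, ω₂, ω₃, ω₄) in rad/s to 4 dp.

(6.6000, 0.4000, -4.4000, 11.4000)

k = lx + ly = 0.1 + 0.2 = 0.3000;  k·ωz = 0.3000·0.8 = 0.2400
ω₁ (FL) = (vx − vy − k·ωz)/r = 0.6600/0.1 = 6.6000
ω₂ (FR) = (vx + vy + k·ωz)/r = 0.0400/0.1 = 0.4000
ω₃ (RL) = (vx + vy − k·ωz)/r = -0.4400/0.1 = -4.4000
ω₄ (RR) = (vx − vy + k·ωz)/r = 1.1400/0.1 = 11.4000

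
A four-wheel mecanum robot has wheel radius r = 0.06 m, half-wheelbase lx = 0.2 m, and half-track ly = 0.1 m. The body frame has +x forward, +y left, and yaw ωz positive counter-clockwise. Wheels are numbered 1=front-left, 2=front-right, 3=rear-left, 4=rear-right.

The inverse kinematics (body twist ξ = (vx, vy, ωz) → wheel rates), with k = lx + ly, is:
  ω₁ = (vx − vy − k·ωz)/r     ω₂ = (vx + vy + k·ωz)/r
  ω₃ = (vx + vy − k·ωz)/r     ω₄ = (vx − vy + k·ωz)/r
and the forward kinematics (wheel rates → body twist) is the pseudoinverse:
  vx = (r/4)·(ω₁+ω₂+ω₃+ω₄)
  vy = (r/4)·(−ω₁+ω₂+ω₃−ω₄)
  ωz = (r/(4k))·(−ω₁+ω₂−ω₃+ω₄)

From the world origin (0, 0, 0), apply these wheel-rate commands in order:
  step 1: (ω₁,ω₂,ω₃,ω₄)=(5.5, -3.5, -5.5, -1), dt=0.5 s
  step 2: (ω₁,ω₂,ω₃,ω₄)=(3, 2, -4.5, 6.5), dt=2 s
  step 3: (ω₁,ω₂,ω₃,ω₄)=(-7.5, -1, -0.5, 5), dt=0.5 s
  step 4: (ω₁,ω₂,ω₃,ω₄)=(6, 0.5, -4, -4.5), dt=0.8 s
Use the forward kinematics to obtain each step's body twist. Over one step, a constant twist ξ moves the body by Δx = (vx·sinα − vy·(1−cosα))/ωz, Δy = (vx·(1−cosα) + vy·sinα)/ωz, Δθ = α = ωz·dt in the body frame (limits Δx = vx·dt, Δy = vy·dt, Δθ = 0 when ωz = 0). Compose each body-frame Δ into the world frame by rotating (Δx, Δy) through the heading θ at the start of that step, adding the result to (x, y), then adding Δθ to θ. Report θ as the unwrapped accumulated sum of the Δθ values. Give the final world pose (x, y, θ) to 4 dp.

(0.2968, -0.4144, 0.9475)

step 1: ξ=(vx,vy,ωz)=(-0.0675, -0.2025, -0.2250), dt=0.5 → body Δ=(-0.0394, -0.0991, -0.1125) → world pose (-0.0394, -0.0991, -0.1125)
step 2: ξ=(vx,vy,ωz)=(0.1050, -0.1800, 0.5000), dt=2.0 → body Δ=(0.3422, -0.2064, 1.0000) → world pose (0.2775, -0.3426, 0.8875)
step 3: ξ=(vx,vy,ωz)=(-0.0600, 0.0150, 0.6000), dt=0.5 → body Δ=(-0.0307, 0.0029, 0.3000) → world pose (0.2559, -0.3646, 1.1875)
step 4: ξ=(vx,vy,ωz)=(-0.0300, -0.0750, -0.3000), dt=0.8 → body Δ=(-0.0309, -0.0566, -0.2400) → world pose (0.2968, -0.4144, 0.9475)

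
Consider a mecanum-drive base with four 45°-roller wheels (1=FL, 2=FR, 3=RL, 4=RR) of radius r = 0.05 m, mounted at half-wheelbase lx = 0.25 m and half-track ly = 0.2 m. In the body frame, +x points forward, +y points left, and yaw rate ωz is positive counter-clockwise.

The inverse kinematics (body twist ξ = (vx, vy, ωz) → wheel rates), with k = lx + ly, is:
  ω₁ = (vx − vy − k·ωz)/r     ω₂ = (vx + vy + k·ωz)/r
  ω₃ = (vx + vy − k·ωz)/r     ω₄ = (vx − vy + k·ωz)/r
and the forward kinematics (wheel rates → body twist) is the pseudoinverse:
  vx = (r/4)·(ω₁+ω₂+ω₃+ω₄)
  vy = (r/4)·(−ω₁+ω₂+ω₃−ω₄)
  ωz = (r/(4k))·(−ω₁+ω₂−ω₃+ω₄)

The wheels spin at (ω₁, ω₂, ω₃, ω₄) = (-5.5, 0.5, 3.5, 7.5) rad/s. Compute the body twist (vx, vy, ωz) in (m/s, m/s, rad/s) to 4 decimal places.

(0.0750, 0.0250, 0.2778)

k = lx + ly = 0.25 + 0.2 = 0.4500
ω₁+ω₂+ω₃+ω₄ = 6.0000  →  vx = (0.05/4)·6.0000 = 0.0750
−ω₁+ω₂+ω₃−ω₄ = 2.0000  →  vy = (0.05/4)·2.0000 = 0.0250
−ω₁+ω₂−ω₃+ω₄ = 10.0000  →  ωz = (0.05/1.8000)·10.0000 = 0.2778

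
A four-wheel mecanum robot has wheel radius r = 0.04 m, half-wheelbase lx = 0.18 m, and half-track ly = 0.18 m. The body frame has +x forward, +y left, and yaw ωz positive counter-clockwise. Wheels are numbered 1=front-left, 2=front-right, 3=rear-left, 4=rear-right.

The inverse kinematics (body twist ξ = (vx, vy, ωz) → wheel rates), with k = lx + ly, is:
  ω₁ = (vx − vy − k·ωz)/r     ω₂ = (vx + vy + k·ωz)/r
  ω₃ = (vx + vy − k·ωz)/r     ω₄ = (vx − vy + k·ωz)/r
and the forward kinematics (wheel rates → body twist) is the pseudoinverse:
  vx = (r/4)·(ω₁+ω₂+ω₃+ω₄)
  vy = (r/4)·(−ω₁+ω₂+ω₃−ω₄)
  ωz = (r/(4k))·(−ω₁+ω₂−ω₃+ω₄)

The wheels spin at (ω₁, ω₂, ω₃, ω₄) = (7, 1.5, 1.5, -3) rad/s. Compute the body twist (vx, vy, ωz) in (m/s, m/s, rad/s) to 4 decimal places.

k = lx + ly = 0.18 + 0.18 = 0.3600
ω₁+ω₂+ω₃+ω₄ = 7.0000  →  vx = (0.04/4)·7.0000 = 0.0700
−ω₁+ω₂+ω₃−ω₄ = -1.0000  →  vy = (0.04/4)·-1.0000 = -0.0100
−ω₁+ω₂−ω₃+ω₄ = -10.0000  →  ωz = (0.04/1.4400)·-10.0000 = -0.2778

(0.0700, -0.0100, -0.2778)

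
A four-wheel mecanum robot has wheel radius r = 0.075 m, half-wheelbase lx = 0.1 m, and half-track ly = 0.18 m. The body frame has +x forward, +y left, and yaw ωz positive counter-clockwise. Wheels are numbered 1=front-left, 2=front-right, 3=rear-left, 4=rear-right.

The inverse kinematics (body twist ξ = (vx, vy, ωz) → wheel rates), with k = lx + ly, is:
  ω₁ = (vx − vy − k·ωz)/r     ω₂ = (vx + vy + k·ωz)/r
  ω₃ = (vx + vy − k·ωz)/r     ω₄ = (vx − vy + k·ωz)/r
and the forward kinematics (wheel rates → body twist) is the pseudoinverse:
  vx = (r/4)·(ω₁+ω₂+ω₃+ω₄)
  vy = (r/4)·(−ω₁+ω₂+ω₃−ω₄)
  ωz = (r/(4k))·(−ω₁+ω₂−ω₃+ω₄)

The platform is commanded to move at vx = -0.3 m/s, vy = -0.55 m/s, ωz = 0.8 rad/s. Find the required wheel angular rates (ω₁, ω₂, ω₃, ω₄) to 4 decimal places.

(0.3467, -8.3467, -14.3200, 6.3200)

k = lx + ly = 0.1 + 0.18 = 0.2800;  k·ωz = 0.2800·0.8 = 0.2240
ω₁ (FL) = (vx − vy − k·ωz)/r = 0.0260/0.075 = 0.3467
ω₂ (FR) = (vx + vy + k·ωz)/r = -0.6260/0.075 = -8.3467
ω₃ (RL) = (vx + vy − k·ωz)/r = -1.0740/0.075 = -14.3200
ω₄ (RR) = (vx − vy + k·ωz)/r = 0.4740/0.075 = 6.3200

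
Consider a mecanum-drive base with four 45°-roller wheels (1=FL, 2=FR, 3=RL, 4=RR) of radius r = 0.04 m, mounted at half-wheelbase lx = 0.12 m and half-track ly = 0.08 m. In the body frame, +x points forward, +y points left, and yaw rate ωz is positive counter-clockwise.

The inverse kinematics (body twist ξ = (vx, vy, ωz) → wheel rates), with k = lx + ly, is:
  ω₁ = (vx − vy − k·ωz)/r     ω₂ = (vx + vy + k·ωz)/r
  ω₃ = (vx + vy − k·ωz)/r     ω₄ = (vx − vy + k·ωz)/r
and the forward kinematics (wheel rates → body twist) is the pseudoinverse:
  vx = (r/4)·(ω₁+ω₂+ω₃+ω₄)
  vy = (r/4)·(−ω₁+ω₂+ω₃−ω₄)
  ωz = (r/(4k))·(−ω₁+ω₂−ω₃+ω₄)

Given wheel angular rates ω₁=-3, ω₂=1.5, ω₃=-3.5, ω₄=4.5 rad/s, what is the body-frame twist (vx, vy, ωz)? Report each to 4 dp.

k = lx + ly = 0.12 + 0.08 = 0.2000
ω₁+ω₂+ω₃+ω₄ = -0.5000  →  vx = (0.04/4)·-0.5000 = -0.0050
−ω₁+ω₂+ω₃−ω₄ = -3.5000  →  vy = (0.04/4)·-3.5000 = -0.0350
−ω₁+ω₂−ω₃+ω₄ = 12.5000  →  ωz = (0.04/0.8000)·12.5000 = 0.6250

(-0.0050, -0.0350, 0.6250)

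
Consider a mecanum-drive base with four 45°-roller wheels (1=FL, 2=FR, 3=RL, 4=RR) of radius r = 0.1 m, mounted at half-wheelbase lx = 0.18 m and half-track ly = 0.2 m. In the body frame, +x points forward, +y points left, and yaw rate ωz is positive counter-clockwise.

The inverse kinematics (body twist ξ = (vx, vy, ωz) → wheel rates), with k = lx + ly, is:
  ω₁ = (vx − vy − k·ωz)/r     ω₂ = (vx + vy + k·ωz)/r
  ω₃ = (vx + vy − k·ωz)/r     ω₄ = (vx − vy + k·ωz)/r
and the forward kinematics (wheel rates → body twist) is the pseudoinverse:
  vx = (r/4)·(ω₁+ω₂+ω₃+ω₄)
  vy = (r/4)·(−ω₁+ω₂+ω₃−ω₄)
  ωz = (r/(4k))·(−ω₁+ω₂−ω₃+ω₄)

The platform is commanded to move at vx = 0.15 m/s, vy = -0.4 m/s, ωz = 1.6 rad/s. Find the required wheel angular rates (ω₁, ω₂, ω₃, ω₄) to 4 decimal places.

k = lx + ly = 0.18 + 0.2 = 0.3800;  k·ωz = 0.3800·1.6 = 0.6080
ω₁ (FL) = (vx − vy − k·ωz)/r = -0.0580/0.1 = -0.5800
ω₂ (FR) = (vx + vy + k·ωz)/r = 0.3580/0.1 = 3.5800
ω₃ (RL) = (vx + vy − k·ωz)/r = -0.8580/0.1 = -8.5800
ω₄ (RR) = (vx − vy + k·ωz)/r = 1.1580/0.1 = 11.5800

(-0.5800, 3.5800, -8.5800, 11.5800)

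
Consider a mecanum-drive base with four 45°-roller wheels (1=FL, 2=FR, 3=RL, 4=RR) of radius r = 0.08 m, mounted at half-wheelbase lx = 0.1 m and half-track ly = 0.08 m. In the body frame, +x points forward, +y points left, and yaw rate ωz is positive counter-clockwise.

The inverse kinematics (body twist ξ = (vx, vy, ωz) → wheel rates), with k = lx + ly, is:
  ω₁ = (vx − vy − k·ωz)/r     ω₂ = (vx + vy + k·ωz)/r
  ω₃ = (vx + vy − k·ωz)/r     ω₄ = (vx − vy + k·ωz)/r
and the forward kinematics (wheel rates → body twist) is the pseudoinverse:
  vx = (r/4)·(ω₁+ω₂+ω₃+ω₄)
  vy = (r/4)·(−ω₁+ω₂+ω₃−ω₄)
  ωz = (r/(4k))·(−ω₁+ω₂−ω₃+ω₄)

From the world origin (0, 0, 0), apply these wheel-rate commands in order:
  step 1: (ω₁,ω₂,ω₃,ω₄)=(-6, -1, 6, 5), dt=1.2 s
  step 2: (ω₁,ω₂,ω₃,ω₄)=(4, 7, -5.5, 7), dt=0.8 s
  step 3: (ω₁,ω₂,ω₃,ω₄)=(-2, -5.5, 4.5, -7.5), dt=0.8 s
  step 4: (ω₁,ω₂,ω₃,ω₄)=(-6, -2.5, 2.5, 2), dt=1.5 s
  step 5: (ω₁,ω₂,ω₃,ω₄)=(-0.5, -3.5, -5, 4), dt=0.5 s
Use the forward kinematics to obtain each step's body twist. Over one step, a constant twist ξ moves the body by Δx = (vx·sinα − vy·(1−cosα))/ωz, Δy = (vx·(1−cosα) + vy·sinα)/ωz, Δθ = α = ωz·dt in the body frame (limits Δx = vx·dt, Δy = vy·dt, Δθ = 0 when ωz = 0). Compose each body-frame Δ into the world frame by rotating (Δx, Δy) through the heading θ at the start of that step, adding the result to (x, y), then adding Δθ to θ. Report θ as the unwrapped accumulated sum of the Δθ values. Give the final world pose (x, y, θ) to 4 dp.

(0.0033, 0.0957, 1.3667)

step 1: ξ=(vx,vy,ωz)=(0.0800, 0.1200, 0.4444), dt=1.2 → body Δ=(0.0540, 0.1623, 0.5333) → world pose (0.0540, 0.1623, 0.5333)
step 2: ξ=(vx,vy,ωz)=(0.2500, -0.1900, 1.7222), dt=0.8 → body Δ=(0.2316, 0.0090, 1.3778) → world pose (0.2489, 0.2878, 1.9111)
step 3: ξ=(vx,vy,ωz)=(-0.2100, 0.1700, -1.7222), dt=0.8 → body Δ=(-0.0399, 0.1954, -1.3778) → world pose (0.0780, 0.1850, 0.5333)
step 4: ξ=(vx,vy,ωz)=(-0.0800, 0.0800, 0.3333), dt=1.5 → body Δ=(-0.1444, 0.0857, 0.5000) → world pose (-0.0900, 0.1853, 1.0333)
step 5: ξ=(vx,vy,ωz)=(-0.1000, -0.2400, 0.6667), dt=0.5 → body Δ=(-0.0293, -0.1260, 0.3333) → world pose (0.0033, 0.0957, 1.3667)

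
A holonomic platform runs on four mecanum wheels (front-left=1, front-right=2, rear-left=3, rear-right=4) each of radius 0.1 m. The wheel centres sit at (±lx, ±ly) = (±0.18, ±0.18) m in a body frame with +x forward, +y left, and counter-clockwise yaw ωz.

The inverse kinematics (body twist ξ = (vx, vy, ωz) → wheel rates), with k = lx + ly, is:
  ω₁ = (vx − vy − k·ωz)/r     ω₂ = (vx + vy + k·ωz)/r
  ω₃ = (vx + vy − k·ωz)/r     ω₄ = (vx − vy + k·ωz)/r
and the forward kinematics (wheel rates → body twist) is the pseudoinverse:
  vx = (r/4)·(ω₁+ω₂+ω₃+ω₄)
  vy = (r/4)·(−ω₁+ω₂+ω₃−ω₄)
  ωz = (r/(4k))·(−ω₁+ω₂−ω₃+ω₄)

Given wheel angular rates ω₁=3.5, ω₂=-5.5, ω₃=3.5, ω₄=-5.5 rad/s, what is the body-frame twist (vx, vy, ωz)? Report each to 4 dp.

(-0.1000, 0.0000, -1.2500)

k = lx + ly = 0.18 + 0.18 = 0.3600
ω₁+ω₂+ω₃+ω₄ = -4.0000  →  vx = (0.1/4)·-4.0000 = -0.1000
−ω₁+ω₂+ω₃−ω₄ = 0.0000  →  vy = (0.1/4)·0.0000 = 0.0000
−ω₁+ω₂−ω₃+ω₄ = -18.0000  →  ωz = (0.1/1.4400)·-18.0000 = -1.2500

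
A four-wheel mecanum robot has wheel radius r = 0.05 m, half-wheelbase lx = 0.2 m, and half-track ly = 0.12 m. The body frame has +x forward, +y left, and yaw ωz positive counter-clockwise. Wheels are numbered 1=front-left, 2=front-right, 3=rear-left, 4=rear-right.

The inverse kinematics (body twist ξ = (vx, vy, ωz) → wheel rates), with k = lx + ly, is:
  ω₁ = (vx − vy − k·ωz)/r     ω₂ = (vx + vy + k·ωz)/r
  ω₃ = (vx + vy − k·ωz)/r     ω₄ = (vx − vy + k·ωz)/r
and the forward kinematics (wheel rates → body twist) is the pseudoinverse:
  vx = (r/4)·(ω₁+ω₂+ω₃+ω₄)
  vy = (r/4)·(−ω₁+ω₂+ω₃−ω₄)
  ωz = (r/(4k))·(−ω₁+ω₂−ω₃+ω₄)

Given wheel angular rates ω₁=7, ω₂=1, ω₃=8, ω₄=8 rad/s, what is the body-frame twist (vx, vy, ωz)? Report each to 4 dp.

k = lx + ly = 0.2 + 0.12 = 0.3200
ω₁+ω₂+ω₃+ω₄ = 24.0000  →  vx = (0.05/4)·24.0000 = 0.3000
−ω₁+ω₂+ω₃−ω₄ = -6.0000  →  vy = (0.05/4)·-6.0000 = -0.0750
−ω₁+ω₂−ω₃+ω₄ = -6.0000  →  ωz = (0.05/1.2800)·-6.0000 = -0.2344

(0.3000, -0.0750, -0.2344)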